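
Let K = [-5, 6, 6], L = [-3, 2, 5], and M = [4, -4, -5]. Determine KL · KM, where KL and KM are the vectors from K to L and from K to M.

KL = L − K = (2, -4, -1)
KM = M − K = (9, -10, -11)
KL · KM = 2·9 + (-4)·(-10) + (-1)·(-11) = 18 + 40 + 11 = 69

69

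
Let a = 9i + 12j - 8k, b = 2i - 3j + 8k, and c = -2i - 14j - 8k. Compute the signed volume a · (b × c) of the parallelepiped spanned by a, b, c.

b × c:
i: (-3)·(-8) - 8·(-14) = 24 - (-112) = 136
j: 8·(-2) - 2·(-8) = -16 - (-16) = 0
k: 2·(-14) - (-3)·(-2) = -28 - 6 = -34
b × c = (136, 0, -34)
a · (b × c) = 9·136 + 12·0 + (-8)·(-34) = 1224 + 0 + 272 = 1496

1496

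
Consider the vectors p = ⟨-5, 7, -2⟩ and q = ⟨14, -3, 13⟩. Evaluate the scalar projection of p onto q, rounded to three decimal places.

p · q = (-5)·14 + 7·(-3) + (-2)·13 = -70 - 21 - 26 = -117
|q| = √(196 + 9 + 169) = √374 ≈ 19.3391
comp_q p = -117 / √374 ≈ -6.050

-6.050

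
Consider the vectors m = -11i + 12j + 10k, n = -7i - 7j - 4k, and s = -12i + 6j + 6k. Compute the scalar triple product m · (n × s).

18

n × s:
i: (-7)·6 - (-4)·6 = -42 - (-24) = -18
j: (-4)·(-12) - (-7)·6 = 48 - (-42) = 90
k: (-7)·6 - (-7)·(-12) = -42 - 84 = -126
n × s = (-18, 90, -126)
m · (n × s) = (-11)·(-18) + 12·90 + 10·(-126) = 198 + 1080 - 1260 = 18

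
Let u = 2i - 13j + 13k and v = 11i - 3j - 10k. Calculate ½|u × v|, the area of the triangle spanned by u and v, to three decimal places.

i: (-13)·(-10) - 13·(-3) = 130 - (-39) = 169
j: 13·11 - 2·(-10) = 143 - (-20) = 163
k: 2·(-3) - (-13)·11 = -6 - (-143) = 137
u × v = (169, 163, 137)
|u × v| = √(169² + 163² + 137²) = √73899 ≈ 271.8437
area = ½ · 271.8437 ≈ 135.922

135.922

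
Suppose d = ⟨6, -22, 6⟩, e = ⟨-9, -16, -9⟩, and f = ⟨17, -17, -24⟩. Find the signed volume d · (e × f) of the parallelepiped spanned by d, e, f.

12054

e × f:
i: (-16)·(-24) - (-9)·(-17) = 384 - 153 = 231
j: (-9)·17 - (-9)·(-24) = -153 - 216 = -369
k: (-9)·(-17) - (-16)·17 = 153 - (-272) = 425
e × f = (231, -369, 425)
d · (e × f) = 6·231 + (-22)·(-369) + 6·425 = 1386 + 8118 + 2550 = 12054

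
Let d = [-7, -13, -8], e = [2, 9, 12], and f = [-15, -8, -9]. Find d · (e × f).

1049

e × f:
i: 9·(-9) - 12·(-8) = -81 - (-96) = 15
j: 12·(-15) - 2·(-9) = -180 - (-18) = -162
k: 2·(-8) - 9·(-15) = -16 - (-135) = 119
e × f = (15, -162, 119)
d · (e × f) = (-7)·15 + (-13)·(-162) + (-8)·119 = -105 + 2106 - 952 = 1049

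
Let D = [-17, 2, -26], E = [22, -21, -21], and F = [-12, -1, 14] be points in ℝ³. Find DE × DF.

DE = (39, -23, 5)
DF = (5, -3, 40)
i: (-23)·40 - 5·(-3) = -920 - (-15) = -905
j: 5·5 - 39·40 = 25 - 1560 = -1535
k: 39·(-3) - (-23)·5 = -117 - (-115) = -2
DE × DF = (-905, -1535, -2)

(-905, -1535, -2)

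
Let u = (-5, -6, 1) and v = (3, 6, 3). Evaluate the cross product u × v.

i: (-6)·3 - 1·6 = -18 - 6 = -24
j: 1·3 - (-5)·3 = 3 - (-15) = 18
k: (-5)·6 - (-6)·3 = -30 - (-18) = -12
u × v = (-24, 18, -12)

(-24, 18, -12)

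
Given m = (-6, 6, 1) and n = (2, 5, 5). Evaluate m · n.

m · n = (-6)·2 + 6·5 + 1·5 = -12 + 30 + 5 = 23

23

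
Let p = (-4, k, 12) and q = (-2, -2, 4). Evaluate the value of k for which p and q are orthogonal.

p · q = (-4)·(-2) + k·(-2) + 12·4 = 56 - 2k
Set equal to 0: -2k = -56, so k = 28.

28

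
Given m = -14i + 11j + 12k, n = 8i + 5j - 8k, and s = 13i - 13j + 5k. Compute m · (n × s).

n × s:
i: 5·5 - (-8)·(-13) = 25 - 104 = -79
j: (-8)·13 - 8·5 = -104 - 40 = -144
k: 8·(-13) - 5·13 = -104 - 65 = -169
n × s = (-79, -144, -169)
m · (n × s) = (-14)·(-79) + 11·(-144) + 12·(-169) = 1106 - 1584 - 2028 = -2506

-2506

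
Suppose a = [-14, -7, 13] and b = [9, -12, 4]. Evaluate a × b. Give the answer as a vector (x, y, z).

i: (-7)·4 - 13·(-12) = -28 - (-156) = 128
j: 13·9 - (-14)·4 = 117 - (-56) = 173
k: (-14)·(-12) - (-7)·9 = 168 - (-63) = 231
a × b = (128, 173, 231)

(128, 173, 231)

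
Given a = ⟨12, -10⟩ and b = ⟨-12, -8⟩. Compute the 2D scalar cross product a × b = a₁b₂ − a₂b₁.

-216

12·(-8) - (-10)·(-12) = -96 - 120 = -216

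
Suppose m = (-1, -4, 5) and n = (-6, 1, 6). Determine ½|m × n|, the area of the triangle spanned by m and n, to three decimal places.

22.594

i: (-4)·6 - 5·1 = -24 - 5 = -29
j: 5·(-6) - (-1)·6 = -30 - (-6) = -24
k: (-1)·1 - (-4)·(-6) = -1 - 24 = -25
m × n = (-29, -24, -25)
|m × n| = √((-29)² + (-24)² + (-25)²) = √2042 ≈ 45.1885
area = ½ · 45.1885 ≈ 22.594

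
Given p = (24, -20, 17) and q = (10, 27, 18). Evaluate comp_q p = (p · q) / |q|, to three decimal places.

0.177

p · q = 24·10 + (-20)·27 + 17·18 = 240 - 540 + 306 = 6
|q| = √(100 + 729 + 324) = √1153 ≈ 33.9559
comp_q p = 6 / √1153 ≈ 0.177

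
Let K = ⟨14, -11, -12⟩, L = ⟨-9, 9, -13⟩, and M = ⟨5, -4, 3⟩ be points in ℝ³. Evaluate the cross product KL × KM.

(307, 354, 19)

KL = (-23, 20, -1)
KM = (-9, 7, 15)
i: 20·15 - (-1)·7 = 300 - (-7) = 307
j: (-1)·(-9) - (-23)·15 = 9 - (-345) = 354
k: (-23)·7 - 20·(-9) = -161 - (-180) = 19
KL × KM = (307, 354, 19)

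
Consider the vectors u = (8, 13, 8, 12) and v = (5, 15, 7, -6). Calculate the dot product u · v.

u · v = 8·5 + 13·15 + 8·7 + 12·(-6) = 40 + 195 + 56 - 72 = 219

219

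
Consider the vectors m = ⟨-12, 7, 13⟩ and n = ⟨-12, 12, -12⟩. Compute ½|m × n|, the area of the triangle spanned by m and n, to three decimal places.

i: 7·(-12) - 13·12 = -84 - 156 = -240
j: 13·(-12) - (-12)·(-12) = -156 - 144 = -300
k: (-12)·12 - 7·(-12) = -144 - (-84) = -60
m × n = (-240, -300, -60)
|m × n| = √((-240)² + (-300)² + (-60)²) = √151200 ≈ 388.8444
area = ½ · 388.8444 ≈ 194.422

194.422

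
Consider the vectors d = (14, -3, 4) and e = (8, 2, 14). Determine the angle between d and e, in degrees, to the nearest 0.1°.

47.9

d · e = 14·8 + (-3)·2 + 4·14 = 112 - 6 + 56 = 162
|d|² = 196 + 9 + 16 = 221,  |d| = √221 ≈ 14.866069
|e|² = 64 + 4 + 196 = 264,  |e| = √264 ≈ 16.248077
cos θ = 162 / (14.866069 · 16.248077) ≈ 0.67068
θ = arccos(0.67068) ≈ 47.9°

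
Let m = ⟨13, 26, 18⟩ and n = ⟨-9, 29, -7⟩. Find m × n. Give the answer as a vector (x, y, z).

(-704, -71, 611)

i: 26·(-7) - 18·29 = -182 - 522 = -704
j: 18·(-9) - 13·(-7) = -162 - (-91) = -71
k: 13·29 - 26·(-9) = 377 - (-234) = 611
m × n = (-704, -71, 611)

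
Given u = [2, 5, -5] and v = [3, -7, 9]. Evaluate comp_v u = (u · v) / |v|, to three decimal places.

u · v = 2·3 + 5·(-7) + (-5)·9 = 6 - 35 - 45 = -74
|v| = √(9 + 49 + 81) = √139 ≈ 11.7898
comp_v u = -74 / √139 ≈ -6.277

-6.277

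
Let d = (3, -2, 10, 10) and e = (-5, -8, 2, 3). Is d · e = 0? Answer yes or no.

no

d · e = 3·(-5) + (-2)·(-8) + 10·2 + 10·3 = -15 + 16 + 20 + 30 = 51
Nonzero, so the vectors are not orthogonal.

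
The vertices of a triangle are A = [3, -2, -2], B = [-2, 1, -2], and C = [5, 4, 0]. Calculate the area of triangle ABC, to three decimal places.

18.921

AB = (-5, 3, 0),  AC = (2, 6, 2)
i: 3·2 - 0·6 = 6 - 0 = 6
j: 0·2 - (-5)·2 = 0 - (-10) = 10
k: (-5)·6 - 3·2 = -30 - 6 = -36
AB × AC = (6, 10, -36)
|AB × AC| = √1432 ≈ 37.8418
area = ½ · 37.8418 ≈ 18.921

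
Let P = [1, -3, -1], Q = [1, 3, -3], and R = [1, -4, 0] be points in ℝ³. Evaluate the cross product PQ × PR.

(4, 0, 0)

PQ = (0, 6, -2)
PR = (0, -1, 1)
i: 6·1 - (-2)·(-1) = 6 - 2 = 4
j: (-2)·0 - 0·1 = 0 - 0 = 0
k: 0·(-1) - 6·0 = 0 - 0 = 0
PQ × PR = (4, 0, 0)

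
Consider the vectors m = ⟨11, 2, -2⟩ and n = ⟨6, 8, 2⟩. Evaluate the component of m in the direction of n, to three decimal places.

m · n = 11·6 + 2·8 + (-2)·2 = 66 + 16 - 4 = 78
|n| = √(36 + 64 + 4) = √104 ≈ 10.1980
comp_n m = 78 / √104 ≈ 7.649

7.649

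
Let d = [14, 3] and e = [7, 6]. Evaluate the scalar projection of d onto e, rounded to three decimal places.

12.582

d · e = 14·7 + 3·6 = 98 + 18 = 116
|e| = √(49 + 36) = √85 ≈ 9.2195
comp_e d = 116 / √85 ≈ 12.582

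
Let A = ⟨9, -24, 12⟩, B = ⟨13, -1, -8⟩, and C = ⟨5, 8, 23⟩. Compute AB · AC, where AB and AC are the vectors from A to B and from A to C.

AB = B − A = (4, 23, -20)
AC = C − A = (-4, 32, 11)
AB · AC = 4·(-4) + 23·32 + (-20)·11 = -16 + 736 - 220 = 500

500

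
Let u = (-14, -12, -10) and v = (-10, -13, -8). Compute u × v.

(-34, -12, 62)

i: (-12)·(-8) - (-10)·(-13) = 96 - 130 = -34
j: (-10)·(-10) - (-14)·(-8) = 100 - 112 = -12
k: (-14)·(-13) - (-12)·(-10) = 182 - 120 = 62
u × v = (-34, -12, 62)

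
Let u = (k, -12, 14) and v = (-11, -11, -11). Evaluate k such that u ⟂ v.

-2

u · v = k·(-11) + (-12)·(-11) + 14·(-11) = -22 - 11k
Set equal to 0: -11k = 22, so k = -2.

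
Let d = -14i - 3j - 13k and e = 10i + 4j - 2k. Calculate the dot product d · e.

-126

d · e = (-14)·10 + (-3)·4 + (-13)·(-2) = -140 - 12 + 26 = -126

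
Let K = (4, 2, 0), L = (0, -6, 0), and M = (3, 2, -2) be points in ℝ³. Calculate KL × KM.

(16, -8, -8)

KL = (-4, -8, 0)
KM = (-1, 0, -2)
i: (-8)·(-2) - 0·0 = 16 - 0 = 16
j: 0·(-1) - (-4)·(-2) = 0 - 8 = -8
k: (-4)·0 - (-8)·(-1) = 0 - 8 = -8
KL × KM = (16, -8, -8)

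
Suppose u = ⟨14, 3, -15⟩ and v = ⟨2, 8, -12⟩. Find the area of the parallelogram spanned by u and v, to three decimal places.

i: 3·(-12) - (-15)·8 = -36 - (-120) = 84
j: (-15)·2 - 14·(-12) = -30 - (-168) = 138
k: 14·8 - 3·2 = 112 - 6 = 106
u × v = (84, 138, 106)
|u × v| = √(84² + 138² + 106²) = √37336 ≈ 193.2253

193.225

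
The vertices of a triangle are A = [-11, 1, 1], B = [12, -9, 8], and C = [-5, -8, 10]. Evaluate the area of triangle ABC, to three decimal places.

111.314

AB = (23, -10, 7),  AC = (6, -9, 9)
i: (-10)·9 - 7·(-9) = -90 - (-63) = -27
j: 7·6 - 23·9 = 42 - 207 = -165
k: 23·(-9) - (-10)·6 = -207 - (-60) = -147
AB × AC = (-27, -165, -147)
|AB × AC| = √49563 ≈ 222.6275
area = ½ · 222.6275 ≈ 111.314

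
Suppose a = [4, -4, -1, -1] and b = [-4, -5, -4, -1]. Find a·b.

a · b = 4·(-4) + (-4)·(-5) + (-1)·(-4) + (-1)·(-1) = -16 + 20 + 4 + 1 = 9

9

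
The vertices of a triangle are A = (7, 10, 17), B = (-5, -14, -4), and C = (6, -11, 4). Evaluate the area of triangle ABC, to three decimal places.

AB = (-12, -24, -21),  AC = (-1, -21, -13)
i: (-24)·(-13) - (-21)·(-21) = 312 - 441 = -129
j: (-21)·(-1) - (-12)·(-13) = 21 - 156 = -135
k: (-12)·(-21) - (-24)·(-1) = 252 - 24 = 228
AB × AC = (-129, -135, 228)
|AB × AC| = √86850 ≈ 294.7032
area = ½ · 294.7032 ≈ 147.352

147.352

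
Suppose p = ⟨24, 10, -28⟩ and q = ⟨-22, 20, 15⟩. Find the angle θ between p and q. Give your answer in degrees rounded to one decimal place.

126.0

p · q = 24·(-22) + 10·20 + (-28)·15 = -528 + 200 - 420 = -748
|p|² = 576 + 100 + 784 = 1460,  |p| = √1460 ≈ 38.209946
|q|² = 484 + 400 + 225 = 1109,  |q| = √1109 ≈ 33.301652
cos θ = -748 / (38.209946 · 33.301652) ≈ -0.58784
θ = arccos(-0.58784) ≈ 126.0°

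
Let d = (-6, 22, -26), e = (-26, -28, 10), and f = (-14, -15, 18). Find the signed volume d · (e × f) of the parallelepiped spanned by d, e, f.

e × f:
i: (-28)·18 - 10·(-15) = -504 - (-150) = -354
j: 10·(-14) - (-26)·18 = -140 - (-468) = 328
k: (-26)·(-15) - (-28)·(-14) = 390 - 392 = -2
e × f = (-354, 328, -2)
d · (e × f) = (-6)·(-354) + 22·328 + (-26)·(-2) = 2124 + 7216 + 52 = 9392

9392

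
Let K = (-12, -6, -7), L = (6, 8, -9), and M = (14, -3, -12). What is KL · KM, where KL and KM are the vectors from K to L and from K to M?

KL = L − K = (18, 14, -2)
KM = M − K = (26, 3, -5)
KL · KM = 18·26 + 14·3 + (-2)·(-5) = 468 + 42 + 10 = 520

520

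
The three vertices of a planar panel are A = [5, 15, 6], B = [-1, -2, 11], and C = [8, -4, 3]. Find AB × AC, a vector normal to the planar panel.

AB = (-6, -17, 5)
AC = (3, -19, -3)
i: (-17)·(-3) - 5·(-19) = 51 - (-95) = 146
j: 5·3 - (-6)·(-3) = 15 - 18 = -3
k: (-6)·(-19) - (-17)·3 = 114 - (-51) = 165
AB × AC = (146, -3, 165)

(146, -3, 165)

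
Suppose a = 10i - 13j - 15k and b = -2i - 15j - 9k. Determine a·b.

a · b = 10·(-2) + (-13)·(-15) + (-15)·(-9) = -20 + 195 + 135 = 310

310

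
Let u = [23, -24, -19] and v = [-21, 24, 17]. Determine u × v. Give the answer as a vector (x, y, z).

(48, 8, 48)

i: (-24)·17 - (-19)·24 = -408 - (-456) = 48
j: (-19)·(-21) - 23·17 = 399 - 391 = 8
k: 23·24 - (-24)·(-21) = 552 - 504 = 48
u × v = (48, 8, 48)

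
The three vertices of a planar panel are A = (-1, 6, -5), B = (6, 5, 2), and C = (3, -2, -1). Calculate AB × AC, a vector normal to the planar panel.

(52, 0, -52)

AB = (7, -1, 7)
AC = (4, -8, 4)
i: (-1)·4 - 7·(-8) = -4 - (-56) = 52
j: 7·4 - 7·4 = 28 - 28 = 0
k: 7·(-8) - (-1)·4 = -56 - (-4) = -52
AB × AC = (52, 0, -52)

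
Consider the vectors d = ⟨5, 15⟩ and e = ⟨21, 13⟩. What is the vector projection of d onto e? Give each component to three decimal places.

(10.328, 6.393)

d · e = 5·21 + 15·13 = 105 + 195 = 300
|e|² = 441 + 169 = 610
proj_e d = (300/610) · (21, 13) ≈ (10.328, 6.393)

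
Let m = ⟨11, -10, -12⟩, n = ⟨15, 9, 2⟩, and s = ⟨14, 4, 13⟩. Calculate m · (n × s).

n × s:
i: 9·13 - 2·4 = 117 - 8 = 109
j: 2·14 - 15·13 = 28 - 195 = -167
k: 15·4 - 9·14 = 60 - 126 = -66
n × s = (109, -167, -66)
m · (n × s) = 11·109 + (-10)·(-167) + (-12)·(-66) = 1199 + 1670 + 792 = 3661

3661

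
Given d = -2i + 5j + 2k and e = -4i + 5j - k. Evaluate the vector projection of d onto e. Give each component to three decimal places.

d · e = (-2)·(-4) + 5·5 + 2·(-1) = 8 + 25 - 2 = 31
|e|² = 16 + 25 + 1 = 42
proj_e d = (31/42) · (-4, 5, -1) ≈ (-2.952, 3.690, -0.738)

(-2.952, 3.690, -0.738)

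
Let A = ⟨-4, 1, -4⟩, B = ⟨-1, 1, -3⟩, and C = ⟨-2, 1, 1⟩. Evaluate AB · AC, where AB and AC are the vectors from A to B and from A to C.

11

AB = B − A = (3, 0, 1)
AC = C − A = (2, 0, 5)
AB · AC = 3·2 + 0·0 + 1·5 = 6 + 0 + 5 = 11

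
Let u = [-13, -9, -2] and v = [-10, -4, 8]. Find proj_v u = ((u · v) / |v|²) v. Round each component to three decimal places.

(-8.333, -3.333, 6.667)

u · v = (-13)·(-10) + (-9)·(-4) + (-2)·8 = 130 + 36 - 16 = 150
|v|² = 100 + 16 + 64 = 180
proj_v u = (150/180) · (-10, -4, 8) ≈ (-8.333, -3.333, 6.667)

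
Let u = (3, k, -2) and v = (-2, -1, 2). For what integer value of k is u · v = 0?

u · v = 3·(-2) + k·(-1) + (-2)·2 = -10 - 1k
Set equal to 0: -1k = 10, so k = -10.

-10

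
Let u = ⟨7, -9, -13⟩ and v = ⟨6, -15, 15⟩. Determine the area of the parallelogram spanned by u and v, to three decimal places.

i: (-9)·15 - (-13)·(-15) = -135 - 195 = -330
j: (-13)·6 - 7·15 = -78 - 105 = -183
k: 7·(-15) - (-9)·6 = -105 - (-54) = -51
u × v = (-330, -183, -51)
|u × v| = √((-330)² + (-183)² + (-51)²) = √144990 ≈ 380.7755

380.776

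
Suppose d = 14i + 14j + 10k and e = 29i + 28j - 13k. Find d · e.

668

d · e = 14·29 + 14·28 + 10·(-13) = 406 + 392 - 130 = 668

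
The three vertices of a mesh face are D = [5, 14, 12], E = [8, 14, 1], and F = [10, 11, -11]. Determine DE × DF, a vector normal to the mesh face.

DE = (3, 0, -11)
DF = (5, -3, -23)
i: 0·(-23) - (-11)·(-3) = 0 - 33 = -33
j: (-11)·5 - 3·(-23) = -55 - (-69) = 14
k: 3·(-3) - 0·5 = -9 - 0 = -9
DE × DF = (-33, 14, -9)

(-33, 14, -9)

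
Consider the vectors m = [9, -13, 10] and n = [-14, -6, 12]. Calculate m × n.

i: (-13)·12 - 10·(-6) = -156 - (-60) = -96
j: 10·(-14) - 9·12 = -140 - 108 = -248
k: 9·(-6) - (-13)·(-14) = -54 - 182 = -236
m × n = (-96, -248, -236)

(-96, -248, -236)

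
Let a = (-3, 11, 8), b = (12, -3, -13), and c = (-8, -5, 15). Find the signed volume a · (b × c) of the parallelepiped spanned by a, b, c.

b × c:
i: (-3)·15 - (-13)·(-5) = -45 - 65 = -110
j: (-13)·(-8) - 12·15 = 104 - 180 = -76
k: 12·(-5) - (-3)·(-8) = -60 - 24 = -84
b × c = (-110, -76, -84)
a · (b × c) = (-3)·(-110) + 11·(-76) + 8·(-84) = 330 - 836 - 672 = -1178

-1178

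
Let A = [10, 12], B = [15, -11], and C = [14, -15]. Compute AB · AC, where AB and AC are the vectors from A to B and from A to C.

641

AB = B − A = (5, -23)
AC = C − A = (4, -27)
AB · AC = 5·4 + (-23)·(-27) = 20 + 621 = 641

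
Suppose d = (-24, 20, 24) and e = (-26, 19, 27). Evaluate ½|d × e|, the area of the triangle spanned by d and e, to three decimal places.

i: 20·27 - 24·19 = 540 - 456 = 84
j: 24·(-26) - (-24)·27 = -624 - (-648) = 24
k: (-24)·19 - 20·(-26) = -456 - (-520) = 64
d × e = (84, 24, 64)
|d × e| = √(84² + 24² + 64²) = √11728 ≈ 108.2959
area = ½ · 108.2959 ≈ 54.148

54.148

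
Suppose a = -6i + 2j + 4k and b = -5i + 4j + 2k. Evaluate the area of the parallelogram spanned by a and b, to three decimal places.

i: 2·2 - 4·4 = 4 - 16 = -12
j: 4·(-5) - (-6)·2 = -20 - (-12) = -8
k: (-6)·4 - 2·(-5) = -24 - (-10) = -14
a × b = (-12, -8, -14)
|a × b| = √((-12)² + (-8)² + (-14)²) = √404 ≈ 20.0998

20.100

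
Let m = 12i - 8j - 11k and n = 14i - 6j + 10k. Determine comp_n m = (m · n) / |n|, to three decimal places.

m · n = 12·14 + (-8)·(-6) + (-11)·10 = 168 + 48 - 110 = 106
|n| = √(196 + 36 + 100) = √332 ≈ 18.2209
comp_n m = 106 / √332 ≈ 5.818

5.818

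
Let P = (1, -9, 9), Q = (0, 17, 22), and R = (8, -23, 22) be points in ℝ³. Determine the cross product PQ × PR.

PQ = (-1, 26, 13)
PR = (7, -14, 13)
i: 26·13 - 13·(-14) = 338 - (-182) = 520
j: 13·7 - (-1)·13 = 91 - (-13) = 104
k: (-1)·(-14) - 26·7 = 14 - 182 = -168
PQ × PR = (520, 104, -168)

(520, 104, -168)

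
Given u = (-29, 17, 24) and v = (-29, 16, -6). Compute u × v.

i: 17·(-6) - 24·16 = -102 - 384 = -486
j: 24·(-29) - (-29)·(-6) = -696 - 174 = -870
k: (-29)·16 - 17·(-29) = -464 - (-493) = 29
u × v = (-486, -870, 29)

(-486, -870, 29)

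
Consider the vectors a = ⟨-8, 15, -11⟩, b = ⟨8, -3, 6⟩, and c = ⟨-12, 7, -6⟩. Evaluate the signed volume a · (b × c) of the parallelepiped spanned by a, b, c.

-388

b × c:
i: (-3)·(-6) - 6·7 = 18 - 42 = -24
j: 6·(-12) - 8·(-6) = -72 - (-48) = -24
k: 8·7 - (-3)·(-12) = 56 - 36 = 20
b × c = (-24, -24, 20)
a · (b × c) = (-8)·(-24) + 15·(-24) + (-11)·20 = 192 - 360 - 220 = -388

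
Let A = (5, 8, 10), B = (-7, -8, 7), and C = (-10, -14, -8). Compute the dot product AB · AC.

AB = B − A = (-12, -16, -3)
AC = C − A = (-15, -22, -18)
AB · AC = (-12)·(-15) + (-16)·(-22) + (-3)·(-18) = 180 + 352 + 54 = 586

586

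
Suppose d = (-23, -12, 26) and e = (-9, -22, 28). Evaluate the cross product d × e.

(236, 410, 398)

i: (-12)·28 - 26·(-22) = -336 - (-572) = 236
j: 26·(-9) - (-23)·28 = -234 - (-644) = 410
k: (-23)·(-22) - (-12)·(-9) = 506 - 108 = 398
d × e = (236, 410, 398)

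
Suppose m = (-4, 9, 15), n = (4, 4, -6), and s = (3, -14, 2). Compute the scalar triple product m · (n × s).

n × s:
i: 4·2 - (-6)·(-14) = 8 - 84 = -76
j: (-6)·3 - 4·2 = -18 - 8 = -26
k: 4·(-14) - 4·3 = -56 - 12 = -68
n × s = (-76, -26, -68)
m · (n × s) = (-4)·(-76) + 9·(-26) + 15·(-68) = 304 - 234 - 1020 = -950

-950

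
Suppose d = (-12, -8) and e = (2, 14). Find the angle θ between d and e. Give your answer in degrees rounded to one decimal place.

131.8

d · e = (-12)·2 + (-8)·14 = -24 - 112 = -136
|d|² = 144 + 64 = 208,  |d| = √208 ≈ 14.422205
|e|² = 4 + 196 = 200,  |e| = √200 ≈ 14.142136
cos θ = -136 / (14.422205 · 14.142136) ≈ -0.66679
θ = arccos(-0.66679) ≈ 131.8°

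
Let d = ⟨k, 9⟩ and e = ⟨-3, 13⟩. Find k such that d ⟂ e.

d · e = k·(-3) + 9·13 = 117 - 3k
Set equal to 0: -3k = -117, so k = 39.

39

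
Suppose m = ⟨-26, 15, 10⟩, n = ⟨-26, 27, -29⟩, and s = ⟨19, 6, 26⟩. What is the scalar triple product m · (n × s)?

-27591

n × s:
i: 27·26 - (-29)·6 = 702 - (-174) = 876
j: (-29)·19 - (-26)·26 = -551 - (-676) = 125
k: (-26)·6 - 27·19 = -156 - 513 = -669
n × s = (876, 125, -669)
m · (n × s) = (-26)·876 + 15·125 + 10·(-669) = -22776 + 1875 - 6690 = -27591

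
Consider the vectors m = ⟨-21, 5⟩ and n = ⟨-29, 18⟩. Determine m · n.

699

m · n = (-21)·(-29) + 5·18 = 609 + 90 = 699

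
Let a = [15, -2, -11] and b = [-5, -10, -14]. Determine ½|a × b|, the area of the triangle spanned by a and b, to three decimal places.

i: (-2)·(-14) - (-11)·(-10) = 28 - 110 = -82
j: (-11)·(-5) - 15·(-14) = 55 - (-210) = 265
k: 15·(-10) - (-2)·(-5) = -150 - 10 = -160
a × b = (-82, 265, -160)
|a × b| = √((-82)² + 265² + (-160)²) = √102549 ≈ 320.2327
area = ½ · 320.2327 ≈ 160.116

160.116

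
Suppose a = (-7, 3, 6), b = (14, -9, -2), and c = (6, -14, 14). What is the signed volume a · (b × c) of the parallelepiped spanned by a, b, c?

-398

b × c:
i: (-9)·14 - (-2)·(-14) = -126 - 28 = -154
j: (-2)·6 - 14·14 = -12 - 196 = -208
k: 14·(-14) - (-9)·6 = -196 - (-54) = -142
b × c = (-154, -208, -142)
a · (b × c) = (-7)·(-154) + 3·(-208) + 6·(-142) = 1078 - 624 - 852 = -398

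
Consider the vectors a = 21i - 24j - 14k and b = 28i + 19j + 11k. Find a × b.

(2, -623, 1071)

i: (-24)·11 - (-14)·19 = -264 - (-266) = 2
j: (-14)·28 - 21·11 = -392 - 231 = -623
k: 21·19 - (-24)·28 = 399 - (-672) = 1071
a × b = (2, -623, 1071)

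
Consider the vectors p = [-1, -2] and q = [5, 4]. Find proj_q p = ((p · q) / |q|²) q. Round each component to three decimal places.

p · q = (-1)·5 + (-2)·4 = -5 - 8 = -13
|q|² = 25 + 16 = 41
proj_q p = (-13/41) · (5, 4) ≈ (-1.585, -1.268)

(-1.585, -1.268)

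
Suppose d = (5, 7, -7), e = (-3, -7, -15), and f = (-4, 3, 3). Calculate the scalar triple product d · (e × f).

e × f:
i: (-7)·3 - (-15)·3 = -21 - (-45) = 24
j: (-15)·(-4) - (-3)·3 = 60 - (-9) = 69
k: (-3)·3 - (-7)·(-4) = -9 - 28 = -37
e × f = (24, 69, -37)
d · (e × f) = 5·24 + 7·69 + (-7)·(-37) = 120 + 483 + 259 = 862

862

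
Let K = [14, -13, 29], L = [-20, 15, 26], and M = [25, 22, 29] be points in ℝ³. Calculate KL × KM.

(105, -33, -1498)

KL = (-34, 28, -3)
KM = (11, 35, 0)
i: 28·0 - (-3)·35 = 0 - (-105) = 105
j: (-3)·11 - (-34)·0 = -33 - 0 = -33
k: (-34)·35 - 28·11 = -1190 - 308 = -1498
KL × KM = (105, -33, -1498)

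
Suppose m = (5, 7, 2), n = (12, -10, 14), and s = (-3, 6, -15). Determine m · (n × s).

1380

n × s:
i: (-10)·(-15) - 14·6 = 150 - 84 = 66
j: 14·(-3) - 12·(-15) = -42 - (-180) = 138
k: 12·6 - (-10)·(-3) = 72 - 30 = 42
n × s = (66, 138, 42)
m · (n × s) = 5·66 + 7·138 + 2·42 = 330 + 966 + 84 = 1380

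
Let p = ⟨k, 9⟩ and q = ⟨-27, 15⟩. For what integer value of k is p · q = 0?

5

p · q = k·(-27) + 9·15 = 135 - 27k
Set equal to 0: -27k = -135, so k = 5.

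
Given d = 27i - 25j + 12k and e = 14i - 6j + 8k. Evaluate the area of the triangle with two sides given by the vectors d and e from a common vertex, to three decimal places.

i: (-25)·8 - 12·(-6) = -200 - (-72) = -128
j: 12·14 - 27·8 = 168 - 216 = -48
k: 27·(-6) - (-25)·14 = -162 - (-350) = 188
d × e = (-128, -48, 188)
|d × e| = √((-128)² + (-48)² + 188²) = √54032 ≈ 232.4478
area = ½ · 232.4478 ≈ 116.224

116.224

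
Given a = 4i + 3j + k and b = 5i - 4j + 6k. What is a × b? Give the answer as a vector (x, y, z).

i: 3·6 - 1·(-4) = 18 - (-4) = 22
j: 1·5 - 4·6 = 5 - 24 = -19
k: 4·(-4) - 3·5 = -16 - 15 = -31
a × b = (22, -19, -31)

(22, -19, -31)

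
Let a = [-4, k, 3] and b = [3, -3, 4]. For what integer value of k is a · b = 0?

a · b = (-4)·3 + k·(-3) + 3·4 = 0 - 3k
Set equal to 0: -3k = 0, so k = 0.

0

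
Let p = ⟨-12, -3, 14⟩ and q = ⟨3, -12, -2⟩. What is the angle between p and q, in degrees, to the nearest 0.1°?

p · q = (-12)·3 + (-3)·(-12) + 14·(-2) = -36 + 36 - 28 = -28
|p|² = 144 + 9 + 196 = 349,  |p| = √349 ≈ 18.681542
|q|² = 9 + 144 + 4 = 157,  |q| = √157 ≈ 12.529964
cos θ = -28 / (18.681542 · 12.529964) ≈ -0.11962
θ = arccos(-0.11962) ≈ 96.9°

96.9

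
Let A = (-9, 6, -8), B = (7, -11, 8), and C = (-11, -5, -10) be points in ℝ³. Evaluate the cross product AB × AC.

(210, 0, -210)

AB = (16, -17, 16)
AC = (-2, -11, -2)
i: (-17)·(-2) - 16·(-11) = 34 - (-176) = 210
j: 16·(-2) - 16·(-2) = -32 - (-32) = 0
k: 16·(-11) - (-17)·(-2) = -176 - 34 = -210
AB × AC = (210, 0, -210)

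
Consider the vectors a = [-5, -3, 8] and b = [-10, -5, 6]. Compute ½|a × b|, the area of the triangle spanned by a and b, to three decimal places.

i: (-3)·6 - 8·(-5) = -18 - (-40) = 22
j: 8·(-10) - (-5)·6 = -80 - (-30) = -50
k: (-5)·(-5) - (-3)·(-10) = 25 - 30 = -5
a × b = (22, -50, -5)
|a × b| = √(22² + (-50)² + (-5)²) = √3009 ≈ 54.8544
area = ½ · 54.8544 ≈ 27.427

27.427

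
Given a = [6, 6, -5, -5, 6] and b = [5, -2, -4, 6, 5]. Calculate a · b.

38

a · b = 6·5 + 6·(-2) + (-5)·(-4) + (-5)·6 + 6·5 = 30 - 12 + 20 - 30 + 30 = 38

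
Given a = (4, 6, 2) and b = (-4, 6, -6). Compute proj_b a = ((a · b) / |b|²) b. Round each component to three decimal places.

a · b = 4·(-4) + 6·6 + 2·(-6) = -16 + 36 - 12 = 8
|b|² = 16 + 36 + 36 = 88
proj_b a = (8/88) · (-4, 6, -6) ≈ (-0.364, 0.545, -0.545)

(-0.364, 0.545, -0.545)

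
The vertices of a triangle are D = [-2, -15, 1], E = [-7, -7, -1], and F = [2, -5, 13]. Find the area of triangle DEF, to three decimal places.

75.637

DE = (-5, 8, -2),  DF = (4, 10, 12)
i: 8·12 - (-2)·10 = 96 - (-20) = 116
j: (-2)·4 - (-5)·12 = -8 - (-60) = 52
k: (-5)·10 - 8·4 = -50 - 32 = -82
DE × DF = (116, 52, -82)
|DE × DF| = √22884 ≈ 151.2746
area = ½ · 151.2746 ≈ 75.637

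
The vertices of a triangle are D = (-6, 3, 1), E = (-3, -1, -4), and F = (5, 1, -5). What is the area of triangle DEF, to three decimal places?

27.427

DE = (3, -4, -5),  DF = (11, -2, -6)
i: (-4)·(-6) - (-5)·(-2) = 24 - 10 = 14
j: (-5)·11 - 3·(-6) = -55 - (-18) = -37
k: 3·(-2) - (-4)·11 = -6 - (-44) = 38
DE × DF = (14, -37, 38)
|DE × DF| = √3009 ≈ 54.8544
area = ½ · 54.8544 ≈ 27.427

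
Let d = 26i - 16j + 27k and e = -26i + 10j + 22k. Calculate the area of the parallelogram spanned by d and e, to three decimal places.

1426.287

i: (-16)·22 - 27·10 = -352 - 270 = -622
j: 27·(-26) - 26·22 = -702 - 572 = -1274
k: 26·10 - (-16)·(-26) = 260 - 416 = -156
d × e = (-622, -1274, -156)
|d × e| = √((-622)² + (-1274)² + (-156)²) = √2034296 ≈ 1426.2875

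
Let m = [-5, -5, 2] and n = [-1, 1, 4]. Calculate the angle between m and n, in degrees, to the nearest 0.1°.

75.1

m · n = (-5)·(-1) + (-5)·1 + 2·4 = 5 - 5 + 8 = 8
|m|² = 25 + 25 + 4 = 54,  |m| = √54 ≈ 7.348469
|n|² = 1 + 1 + 16 = 18,  |n| = √18 ≈ 4.242641
cos θ = 8 / (7.348469 · 4.242641) ≈ 0.25660
θ = arccos(0.25660) ≈ 75.1°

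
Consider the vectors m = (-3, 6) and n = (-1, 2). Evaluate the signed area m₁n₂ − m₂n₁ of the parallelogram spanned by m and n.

(-3)·2 - 6·(-1) = -6 - (-6) = 0

0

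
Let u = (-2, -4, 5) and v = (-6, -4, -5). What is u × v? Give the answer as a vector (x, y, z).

(40, -40, -16)

i: (-4)·(-5) - 5·(-4) = 20 - (-20) = 40
j: 5·(-6) - (-2)·(-5) = -30 - 10 = -40
k: (-2)·(-4) - (-4)·(-6) = 8 - 24 = -16
u × v = (40, -40, -16)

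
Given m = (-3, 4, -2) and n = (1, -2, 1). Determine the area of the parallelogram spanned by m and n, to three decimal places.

2.236

i: 4·1 - (-2)·(-2) = 4 - 4 = 0
j: (-2)·1 - (-3)·1 = -2 - (-3) = 1
k: (-3)·(-2) - 4·1 = 6 - 4 = 2
m × n = (0, 1, 2)
|m × n| = √(0² + 1² + 2²) = √5 ≈ 2.2361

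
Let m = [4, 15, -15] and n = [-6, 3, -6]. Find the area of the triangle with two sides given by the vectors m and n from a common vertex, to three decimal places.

79.726

i: 15·(-6) - (-15)·3 = -90 - (-45) = -45
j: (-15)·(-6) - 4·(-6) = 90 - (-24) = 114
k: 4·3 - 15·(-6) = 12 - (-90) = 102
m × n = (-45, 114, 102)
|m × n| = √((-45)² + 114² + 102²) = √25425 ≈ 159.4522
area = ½ · 159.4522 ≈ 79.726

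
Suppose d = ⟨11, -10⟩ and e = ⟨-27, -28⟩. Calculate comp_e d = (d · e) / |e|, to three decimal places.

d · e = 11·(-27) + (-10)·(-28) = -297 + 280 = -17
|e| = √(729 + 784) = √1513 ≈ 38.8973
comp_e d = -17 / √1513 ≈ -0.437

-0.437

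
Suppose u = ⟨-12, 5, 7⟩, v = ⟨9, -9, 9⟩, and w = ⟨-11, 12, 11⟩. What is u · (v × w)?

v × w:
i: (-9)·11 - 9·12 = -99 - 108 = -207
j: 9·(-11) - 9·11 = -99 - 99 = -198
k: 9·12 - (-9)·(-11) = 108 - 99 = 9
v × w = (-207, -198, 9)
u · (v × w) = (-12)·(-207) + 5·(-198) + 7·9 = 2484 - 990 + 63 = 1557

1557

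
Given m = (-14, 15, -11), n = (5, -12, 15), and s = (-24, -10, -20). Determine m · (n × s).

-5642

n × s:
i: (-12)·(-20) - 15·(-10) = 240 - (-150) = 390
j: 15·(-24) - 5·(-20) = -360 - (-100) = -260
k: 5·(-10) - (-12)·(-24) = -50 - 288 = -338
n × s = (390, -260, -338)
m · (n × s) = (-14)·390 + 15·(-260) + (-11)·(-338) = -5460 - 3900 + 3718 = -5642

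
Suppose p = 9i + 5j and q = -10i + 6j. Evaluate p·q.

p · q = 9·(-10) + 5·6 = -90 + 30 = -60

-60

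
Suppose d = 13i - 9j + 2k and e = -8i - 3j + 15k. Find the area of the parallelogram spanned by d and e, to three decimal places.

i: (-9)·15 - 2·(-3) = -135 - (-6) = -129
j: 2·(-8) - 13·15 = -16 - 195 = -211
k: 13·(-3) - (-9)·(-8) = -39 - 72 = -111
d × e = (-129, -211, -111)
|d × e| = √((-129)² + (-211)² + (-111)²) = √73483 ≈ 271.0775

271.077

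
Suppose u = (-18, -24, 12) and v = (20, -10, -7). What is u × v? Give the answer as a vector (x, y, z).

i: (-24)·(-7) - 12·(-10) = 168 - (-120) = 288
j: 12·20 - (-18)·(-7) = 240 - 126 = 114
k: (-18)·(-10) - (-24)·20 = 180 - (-480) = 660
u × v = (288, 114, 660)

(288, 114, 660)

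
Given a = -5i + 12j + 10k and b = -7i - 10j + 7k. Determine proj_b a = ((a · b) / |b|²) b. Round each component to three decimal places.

a · b = (-5)·(-7) + 12·(-10) + 10·7 = 35 - 120 + 70 = -15
|b|² = 49 + 100 + 49 = 198
proj_b a = (-15/198) · (-7, -10, 7) ≈ (0.530, 0.758, -0.530)

(0.530, 0.758, -0.530)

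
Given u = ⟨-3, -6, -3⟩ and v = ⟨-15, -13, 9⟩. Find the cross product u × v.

i: (-6)·9 - (-3)·(-13) = -54 - 39 = -93
j: (-3)·(-15) - (-3)·9 = 45 - (-27) = 72
k: (-3)·(-13) - (-6)·(-15) = 39 - 90 = -51
u × v = (-93, 72, -51)

(-93, 72, -51)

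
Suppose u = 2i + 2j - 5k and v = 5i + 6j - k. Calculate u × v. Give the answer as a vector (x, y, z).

i: 2·(-1) - (-5)·6 = -2 - (-30) = 28
j: (-5)·5 - 2·(-1) = -25 - (-2) = -23
k: 2·6 - 2·5 = 12 - 10 = 2
u × v = (28, -23, 2)

(28, -23, 2)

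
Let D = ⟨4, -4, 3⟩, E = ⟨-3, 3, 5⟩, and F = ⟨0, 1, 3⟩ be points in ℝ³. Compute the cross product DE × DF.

(-10, -8, -7)

DE = (-7, 7, 2)
DF = (-4, 5, 0)
i: 7·0 - 2·5 = 0 - 10 = -10
j: 2·(-4) - (-7)·0 = -8 - 0 = -8
k: (-7)·5 - 7·(-4) = -35 - (-28) = -7
DE × DF = (-10, -8, -7)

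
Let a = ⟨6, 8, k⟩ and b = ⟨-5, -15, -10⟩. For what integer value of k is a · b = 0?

a · b = 6·(-5) + 8·(-15) + k·(-10) = -150 - 10k
Set equal to 0: -10k = 150, so k = -15.

-15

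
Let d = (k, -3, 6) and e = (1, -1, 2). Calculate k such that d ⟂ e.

d · e = k·1 + (-3)·(-1) + 6·2 = 15 + 1k
Set equal to 0: 1k = -15, so k = -15.

-15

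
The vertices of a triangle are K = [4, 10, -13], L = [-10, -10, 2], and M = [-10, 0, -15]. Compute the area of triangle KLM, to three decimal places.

KL = (-14, -20, 15),  KM = (-14, -10, -2)
i: (-20)·(-2) - 15·(-10) = 40 - (-150) = 190
j: 15·(-14) - (-14)·(-2) = -210 - 28 = -238
k: (-14)·(-10) - (-20)·(-14) = 140 - 280 = -140
KL × KM = (190, -238, -140)
|KL × KM| = √112344 ≈ 335.1776
area = ½ · 335.1776 ≈ 167.589

167.589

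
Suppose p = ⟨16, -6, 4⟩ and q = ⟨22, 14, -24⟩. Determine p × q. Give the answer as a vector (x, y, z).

i: (-6)·(-24) - 4·14 = 144 - 56 = 88
j: 4·22 - 16·(-24) = 88 - (-384) = 472
k: 16·14 - (-6)·22 = 224 - (-132) = 356
p × q = (88, 472, 356)

(88, 472, 356)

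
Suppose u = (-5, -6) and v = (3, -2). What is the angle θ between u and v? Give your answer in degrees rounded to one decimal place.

96.1

u · v = (-5)·3 + (-6)·(-2) = -15 + 12 = -3
|u|² = 25 + 36 = 61,  |u| = √61 ≈ 7.810250
|v|² = 9 + 4 = 13,  |v| = √13 ≈ 3.605551
cos θ = -3 / (7.810250 · 3.605551) ≈ -0.10653
θ = arccos(-0.10653) ≈ 96.1°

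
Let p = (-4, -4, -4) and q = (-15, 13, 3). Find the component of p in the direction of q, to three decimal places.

-0.199

p · q = (-4)·(-15) + (-4)·13 + (-4)·3 = 60 - 52 - 12 = -4
|q| = √(225 + 169 + 9) = √403 ≈ 20.0749
comp_q p = -4 / √403 ≈ -0.199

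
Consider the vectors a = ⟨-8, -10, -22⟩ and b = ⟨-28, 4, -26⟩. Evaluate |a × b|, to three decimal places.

620.413

i: (-10)·(-26) - (-22)·4 = 260 - (-88) = 348
j: (-22)·(-28) - (-8)·(-26) = 616 - 208 = 408
k: (-8)·4 - (-10)·(-28) = -32 - 280 = -312
a × b = (348, 408, -312)
|a × b| = √(348² + 408² + (-312)²) = √384912 ≈ 620.4128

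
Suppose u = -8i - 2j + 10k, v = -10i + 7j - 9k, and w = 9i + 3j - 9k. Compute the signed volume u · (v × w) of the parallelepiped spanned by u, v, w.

v × w:
i: 7·(-9) - (-9)·3 = -63 - (-27) = -36
j: (-9)·9 - (-10)·(-9) = -81 - 90 = -171
k: (-10)·3 - 7·9 = -30 - 63 = -93
v × w = (-36, -171, -93)
u · (v × w) = (-8)·(-36) + (-2)·(-171) + 10·(-93) = 288 + 342 - 930 = -300

-300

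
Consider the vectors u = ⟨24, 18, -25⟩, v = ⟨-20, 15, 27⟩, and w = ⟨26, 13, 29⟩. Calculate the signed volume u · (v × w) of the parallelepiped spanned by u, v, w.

41342

v × w:
i: 15·29 - 27·13 = 435 - 351 = 84
j: 27·26 - (-20)·29 = 702 - (-580) = 1282
k: (-20)·13 - 15·26 = -260 - 390 = -650
v × w = (84, 1282, -650)
u · (v × w) = 24·84 + 18·1282 + (-25)·(-650) = 2016 + 23076 + 16250 = 41342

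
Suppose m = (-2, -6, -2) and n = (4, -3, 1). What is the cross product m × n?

i: (-6)·1 - (-2)·(-3) = -6 - 6 = -12
j: (-2)·4 - (-2)·1 = -8 - (-2) = -6
k: (-2)·(-3) - (-6)·4 = 6 - (-24) = 30
m × n = (-12, -6, 30)

(-12, -6, 30)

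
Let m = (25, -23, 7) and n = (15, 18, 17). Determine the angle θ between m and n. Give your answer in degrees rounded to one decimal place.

85.4

m · n = 25·15 + (-23)·18 + 7·17 = 375 - 414 + 119 = 80
|m|² = 625 + 529 + 49 = 1203,  |m| = √1203 ≈ 34.684290
|n|² = 225 + 324 + 289 = 838,  |n| = √838 ≈ 28.948230
cos θ = 80 / (34.684290 · 28.948230) ≈ 0.07968
θ = arccos(0.07968) ≈ 85.4°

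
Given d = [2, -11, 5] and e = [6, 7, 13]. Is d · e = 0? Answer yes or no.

yes

d · e = 2·6 + (-11)·7 + 5·13 = 12 - 77 + 65 = 0
Zero, so the vectors are orthogonal.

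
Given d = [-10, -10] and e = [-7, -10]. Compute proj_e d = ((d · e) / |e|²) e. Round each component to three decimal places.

d · e = (-10)·(-7) + (-10)·(-10) = 70 + 100 = 170
|e|² = 49 + 100 = 149
proj_e d = (170/149) · (-7, -10) ≈ (-7.987, -11.409)

(-7.987, -11.409)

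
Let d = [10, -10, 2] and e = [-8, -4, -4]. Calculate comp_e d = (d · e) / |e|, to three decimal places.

d · e = 10·(-8) + (-10)·(-4) + 2·(-4) = -80 + 40 - 8 = -48
|e| = √(64 + 16 + 16) = √96 ≈ 9.7980
comp_e d = -48 / √96 ≈ -4.899

-4.899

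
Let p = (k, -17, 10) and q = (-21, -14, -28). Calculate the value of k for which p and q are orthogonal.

p · q = k·(-21) + (-17)·(-14) + 10·(-28) = -42 - 21k
Set equal to 0: -21k = 42, so k = -2.

-2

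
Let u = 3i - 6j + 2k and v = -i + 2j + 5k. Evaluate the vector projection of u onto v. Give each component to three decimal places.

(0.167, -0.333, -0.833)

u · v = 3·(-1) + (-6)·2 + 2·5 = -3 - 12 + 10 = -5
|v|² = 1 + 4 + 25 = 30
proj_v u = (-5/30) · (-1, 2, 5) ≈ (0.167, -0.333, -0.833)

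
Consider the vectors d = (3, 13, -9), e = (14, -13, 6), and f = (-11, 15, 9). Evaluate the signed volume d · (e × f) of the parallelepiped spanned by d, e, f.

e × f:
i: (-13)·9 - 6·15 = -117 - 90 = -207
j: 6·(-11) - 14·9 = -66 - 126 = -192
k: 14·15 - (-13)·(-11) = 210 - 143 = 67
e × f = (-207, -192, 67)
d · (e × f) = 3·(-207) + 13·(-192) + (-9)·67 = -621 - 2496 - 603 = -3720

-3720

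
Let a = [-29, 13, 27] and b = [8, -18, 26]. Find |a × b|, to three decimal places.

1339.627

i: 13·26 - 27·(-18) = 338 - (-486) = 824
j: 27·8 - (-29)·26 = 216 - (-754) = 970
k: (-29)·(-18) - 13·8 = 522 - 104 = 418
a × b = (824, 970, 418)
|a × b| = √(824² + 970² + 418²) = √1794600 ≈ 1339.6268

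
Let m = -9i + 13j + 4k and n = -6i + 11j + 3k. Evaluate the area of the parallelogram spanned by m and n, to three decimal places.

i: 13·3 - 4·11 = 39 - 44 = -5
j: 4·(-6) - (-9)·3 = -24 - (-27) = 3
k: (-9)·11 - 13·(-6) = -99 - (-78) = -21
m × n = (-5, 3, -21)
|m × n| = √((-5)² + 3² + (-21)²) = √475 ≈ 21.7945

21.794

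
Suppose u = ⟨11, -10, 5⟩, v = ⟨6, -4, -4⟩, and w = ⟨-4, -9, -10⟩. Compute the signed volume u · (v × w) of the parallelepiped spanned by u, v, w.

-1066

v × w:
i: (-4)·(-10) - (-4)·(-9) = 40 - 36 = 4
j: (-4)·(-4) - 6·(-10) = 16 - (-60) = 76
k: 6·(-9) - (-4)·(-4) = -54 - 16 = -70
v × w = (4, 76, -70)
u · (v × w) = 11·4 + (-10)·76 + 5·(-70) = 44 - 760 - 350 = -1066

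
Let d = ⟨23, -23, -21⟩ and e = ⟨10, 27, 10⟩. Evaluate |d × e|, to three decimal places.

i: (-23)·10 - (-21)·27 = -230 - (-567) = 337
j: (-21)·10 - 23·10 = -210 - 230 = -440
k: 23·27 - (-23)·10 = 621 - (-230) = 851
d × e = (337, -440, 851)
|d × e| = √(337² + (-440)² + 851²) = √1031370 ≈ 1015.5639

1015.564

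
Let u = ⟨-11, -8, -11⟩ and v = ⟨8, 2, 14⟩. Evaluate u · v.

u · v = (-11)·8 + (-8)·2 + (-11)·14 = -88 - 16 - 154 = -258

-258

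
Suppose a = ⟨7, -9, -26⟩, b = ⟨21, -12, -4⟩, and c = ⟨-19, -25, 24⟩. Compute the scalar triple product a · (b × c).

20714

b × c:
i: (-12)·24 - (-4)·(-25) = -288 - 100 = -388
j: (-4)·(-19) - 21·24 = 76 - 504 = -428
k: 21·(-25) - (-12)·(-19) = -525 - 228 = -753
b × c = (-388, -428, -753)
a · (b × c) = 7·(-388) + (-9)·(-428) + (-26)·(-753) = -2716 + 3852 + 19578 = 20714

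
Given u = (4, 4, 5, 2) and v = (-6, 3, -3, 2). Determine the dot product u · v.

-23

u · v = 4·(-6) + 4·3 + 5·(-3) + 2·2 = -24 + 12 - 15 + 4 = -23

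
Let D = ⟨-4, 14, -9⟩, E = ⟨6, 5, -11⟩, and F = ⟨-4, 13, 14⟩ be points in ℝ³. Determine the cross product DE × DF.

(-209, -230, -10)

DE = (10, -9, -2)
DF = (0, -1, 23)
i: (-9)·23 - (-2)·(-1) = -207 - 2 = -209
j: (-2)·0 - 10·23 = 0 - 230 = -230
k: 10·(-1) - (-9)·0 = -10 - 0 = -10
DE × DF = (-209, -230, -10)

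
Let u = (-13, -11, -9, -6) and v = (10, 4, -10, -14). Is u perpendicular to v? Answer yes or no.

yes

u · v = (-13)·10 + (-11)·4 + (-9)·(-10) + (-6)·(-14) = -130 - 44 + 90 + 84 = 0
Zero, so the vectors are orthogonal.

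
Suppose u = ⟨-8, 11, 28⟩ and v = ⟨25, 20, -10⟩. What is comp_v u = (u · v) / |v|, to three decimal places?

-7.752

u · v = (-8)·25 + 11·20 + 28·(-10) = -200 + 220 - 280 = -260
|v| = √(625 + 400 + 100) = √1125 ≈ 33.5410
comp_v u = -260 / √1125 ≈ -7.752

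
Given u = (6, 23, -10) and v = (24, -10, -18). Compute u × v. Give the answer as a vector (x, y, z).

(-514, -132, -612)

i: 23·(-18) - (-10)·(-10) = -414 - 100 = -514
j: (-10)·24 - 6·(-18) = -240 - (-108) = -132
k: 6·(-10) - 23·24 = -60 - 552 = -612
u × v = (-514, -132, -612)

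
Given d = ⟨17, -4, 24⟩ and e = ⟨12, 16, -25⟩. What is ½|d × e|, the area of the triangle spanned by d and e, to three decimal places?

i: (-4)·(-25) - 24·16 = 100 - 384 = -284
j: 24·12 - 17·(-25) = 288 - (-425) = 713
k: 17·16 - (-4)·12 = 272 - (-48) = 320
d × e = (-284, 713, 320)
|d × e| = √((-284)² + 713² + 320²) = √691425 ≈ 831.5197
area = ½ · 831.5197 ≈ 415.760

415.760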